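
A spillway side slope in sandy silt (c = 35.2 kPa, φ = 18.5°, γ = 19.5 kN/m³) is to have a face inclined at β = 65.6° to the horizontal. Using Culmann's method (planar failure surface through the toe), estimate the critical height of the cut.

Culmann's analysis gives the critical failure plane at α_cr = (β + φ)/2 = (65.6 + 18.5)/2 = 42.0°, and the critical height
H_c = (4c/γ) · sinβ cosφ / [1 − cos(β − φ)]
    = (4·35.2/19.5) · sin65.6°·cos18.5° / [1 − cos(47.1°)]
    = 7.221 · 0.9107·0.9483 / [1 − 0.6807]
    = 7.221 · 0.8636 / 0.3193
    = 19.53 m

H_c = 19.53 m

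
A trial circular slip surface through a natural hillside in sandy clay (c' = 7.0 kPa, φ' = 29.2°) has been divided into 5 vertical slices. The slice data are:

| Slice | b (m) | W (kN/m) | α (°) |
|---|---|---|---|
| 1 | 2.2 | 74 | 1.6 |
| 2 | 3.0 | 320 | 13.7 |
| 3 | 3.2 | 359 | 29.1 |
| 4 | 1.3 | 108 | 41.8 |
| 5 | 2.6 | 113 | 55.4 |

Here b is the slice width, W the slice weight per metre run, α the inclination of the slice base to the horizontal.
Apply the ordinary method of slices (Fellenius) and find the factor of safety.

Ordinary method of slices: FS = Σ[c'·Δl_i + (W_i cosα_i)·tanφ'] / Σ W_i sinα_i, with Δl_i = b_i / cosα_i.
Slice 1: Δl = 2.2/cos1.6° = 2.201 m; N'_1 = 74·cos1.6° = 74.0; c'Δl = 15.41; W sinα = 2.1
Slice 2: Δl = 3.0/cos13.7° = 3.088 m; N'_2 = 320·cos13.7° = 310.9; c'Δl = 21.61; W sinα = 75.8
Slice 3: Δl = 3.2/cos29.1° = 3.662 m; N'_3 = 359·cos29.1° = 313.7; c'Δl = 25.64; W sinα = 174.6
Slice 4: Δl = 1.3/cos41.8° = 1.744 m; N'_4 = 108·cos41.8° = 80.5; c'Δl = 12.21; W sinα = 72.0
Slice 5: Δl = 2.6/cos55.4° = 4.579 m; N'_5 = 113·cos55.4° = 64.2; c'Δl = 32.05; W sinα = 93.0
Σc'Δl = 106.9 kN/m; ΣN' = 843.2 kN/m; ΣW sinα = 417.4 kN/m
Resisting = 106.9 + 843.2·tan29.2° = 106.9 + 471.3 = 578.2 kN/m
FS = 578.2 / 417.4 = 1.385

FS = 1.39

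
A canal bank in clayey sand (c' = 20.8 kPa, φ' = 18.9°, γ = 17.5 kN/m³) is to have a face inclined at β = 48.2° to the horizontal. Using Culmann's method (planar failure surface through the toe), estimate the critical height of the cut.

H_c = 26.21 m

Culmann's analysis gives the critical failure plane at α_cr = (β + φ')/2 = (48.2 + 18.9)/2 = 33.5°, and the critical height
H_c = (4c'/γ) · sinβ cosφ' / [1 − cos(β − φ')]
    = (4·20.8/17.5) · sin48.2°·cos18.9° / [1 − cos(29.3°)]
    = 4.754 · 0.7455·0.9461 / [1 − 0.8721]
    = 4.754 · 0.7053 / 0.1279
    = 26.21 m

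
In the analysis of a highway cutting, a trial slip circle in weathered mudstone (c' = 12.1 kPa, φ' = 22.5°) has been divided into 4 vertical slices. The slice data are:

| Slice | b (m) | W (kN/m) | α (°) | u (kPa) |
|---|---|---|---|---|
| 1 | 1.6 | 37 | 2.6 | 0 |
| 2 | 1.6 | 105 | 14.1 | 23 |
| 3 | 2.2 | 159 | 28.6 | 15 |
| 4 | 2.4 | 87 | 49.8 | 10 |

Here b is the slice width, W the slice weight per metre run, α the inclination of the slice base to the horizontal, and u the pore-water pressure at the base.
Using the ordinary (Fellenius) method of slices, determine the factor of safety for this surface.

Ordinary method of slices: FS = Σ[c'·Δl_i + (W_i cosα_i − u_i·Δl_i)·tanφ'] / Σ W_i sinα_i, with Δl_i = b_i / cosα_i.
Slice 1: Δl = 1.6/cos2.6° = 1.602 m; N'_1 = 37·cos2.6° − 0·1.602 = 37.0; c'Δl = 19.38; W sinα = 1.7
Slice 2: Δl = 1.6/cos14.1° = 1.650 m; N'_2 = 105·cos14.1° − 23·1.650 = 63.9; c'Δl = 19.96; W sinα = 25.6
Slice 3: Δl = 2.2/cos28.6° = 2.506 m; N'_3 = 159·cos28.6° − 15·2.506 = 102.0; c'Δl = 30.32; W sinα = 76.1
Slice 4: Δl = 2.4/cos49.8° = 3.718 m; N'_4 = 87·cos49.8° − 10·3.718 = 19.0; c'Δl = 44.99; W sinα = 66.5
Σc'Δl = 114.7 kN/m; ΣN' = 221.8 kN/m; ΣW sinα = 169.8 kN/m
Resisting = 114.7 + 221.8·tan22.5° = 114.7 + 91.9 = 206.5 kN/m
FS = 206.5 / 169.8 = 1.216

FS = 1.22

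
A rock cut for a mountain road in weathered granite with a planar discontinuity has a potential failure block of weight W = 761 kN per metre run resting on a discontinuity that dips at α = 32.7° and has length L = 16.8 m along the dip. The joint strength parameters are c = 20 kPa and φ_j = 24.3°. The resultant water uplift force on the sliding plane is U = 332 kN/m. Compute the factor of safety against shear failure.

FS = 1.16

Resolving the block weight along and normal to the plane and applying the Mohr–Coulomb strength on the joint:
N' = W cosα − U = 761·cos32.7° − 332 = 308.4 kN/m
Driving force T = W sinα = 761·sin32.7° = 411.1 kN/m
Resisting force R = c·L + N'·tanφ_j = 20·16.8 + 308.4·tan24.3° = 336.0 + 139.2 = 475.2 kN/m
FS = R / T = 475.2 / 411.1 = 1.156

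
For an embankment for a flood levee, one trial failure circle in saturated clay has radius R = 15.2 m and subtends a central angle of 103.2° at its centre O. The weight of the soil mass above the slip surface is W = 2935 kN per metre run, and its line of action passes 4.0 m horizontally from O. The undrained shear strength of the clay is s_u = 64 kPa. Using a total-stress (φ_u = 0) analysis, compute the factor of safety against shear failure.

Taking moments about the centre O, the resisting moment is provided by the undrained shear strength acting along the arc:
Arc length L_a = R·θ = 15.2·(103.2°·π/180) = 15.2·1.8012 = 27.38 m
M_R = s_u·L_a·R = 64·27.38·15.2 = 26633.3 kN·m/m
M_D = W·d = 2935·4.0 = 11740.0 kN·m/m
FS = M_R / M_D = 26633.3 / 11740.0 = 2.269

FS = 2.27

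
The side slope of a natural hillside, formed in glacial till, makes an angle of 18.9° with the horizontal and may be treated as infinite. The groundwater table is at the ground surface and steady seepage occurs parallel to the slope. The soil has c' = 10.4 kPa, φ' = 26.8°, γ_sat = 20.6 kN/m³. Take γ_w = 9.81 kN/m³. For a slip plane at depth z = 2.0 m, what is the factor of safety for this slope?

FS = 1.60

With seepage parallel to the slope and the water table at the surface, the effective normal stress on the slip plane uses the buoyant unit weight γ' = γ_sat − γ_w while the driving shear stress uses γ_sat:
FS = [c' + γ' z cos²β tanφ'] / [γ_sat z sinβ cosβ]
γ' = 20.6 − 9.81 = 10.79 kN/m³
Numerator = 10.4 + 10.79·2.0·cos²18.9°·tan26.8° = 10.4 + 10.79·2.0·0.8951·0.5051 = 20.157 kPa
Denominator = 20.6·2.0·sin18.9°·cos18.9° = 20.6·2.0·0.3239·0.9461 = 12.626 kPa
FS = 20.157 / 12.626 = 1.596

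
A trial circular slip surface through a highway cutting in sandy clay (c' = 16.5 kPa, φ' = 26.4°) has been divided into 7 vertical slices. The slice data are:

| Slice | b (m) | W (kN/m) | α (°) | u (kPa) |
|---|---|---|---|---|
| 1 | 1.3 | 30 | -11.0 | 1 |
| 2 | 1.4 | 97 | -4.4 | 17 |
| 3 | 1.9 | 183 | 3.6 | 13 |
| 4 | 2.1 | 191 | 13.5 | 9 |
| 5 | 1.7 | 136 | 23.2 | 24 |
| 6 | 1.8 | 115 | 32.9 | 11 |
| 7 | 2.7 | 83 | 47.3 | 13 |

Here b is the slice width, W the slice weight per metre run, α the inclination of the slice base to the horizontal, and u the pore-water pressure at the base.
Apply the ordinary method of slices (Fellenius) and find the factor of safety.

Ordinary method of slices: FS = Σ[c'·Δl_i + (W_i cosα_i − u_i·Δl_i)·tanφ'] / Σ W_i sinα_i, with Δl_i = b_i / cosα_i.
Slice 1: Δl = 1.3/cos(-11.0°) = 1.324 m; N'_1 = 30·cos(-11.0°) − 1·1.324 = 28.1; c'Δl = 21.85; W sinα = -5.7
Slice 2: Δl = 1.4/cos(-4.4°) = 1.404 m; N'_2 = 97·cos(-4.4°) − 17·1.404 = 72.8; c'Δl = 23.17; W sinα = -7.4
Slice 3: Δl = 1.9/cos3.6° = 1.904 m; N'_3 = 183·cos3.6° − 13·1.904 = 157.9; c'Δl = 31.41; W sinα = 11.5
Slice 4: Δl = 2.1/cos13.5° = 2.160 m; N'_4 = 191·cos13.5° − 9·2.160 = 166.3; c'Δl = 35.63; W sinα = 44.6
Slice 5: Δl = 1.7/cos23.2° = 1.850 m; N'_5 = 136·cos23.2° − 24·1.850 = 80.6; c'Δl = 30.52; W sinα = 53.6
Slice 6: Δl = 1.8/cos32.9° = 2.144 m; N'_6 = 115·cos32.9° − 11·2.144 = 73.0; c'Δl = 35.37; W sinα = 62.5
Slice 7: Δl = 2.7/cos47.3° = 3.981 m; N'_7 = 83·cos47.3° − 13·3.981 = 4.5; c'Δl = 65.69; W sinα = 61.0
Σc'Δl = 243.6 kN/m; ΣN' = 583.3 kN/m; ΣW sinα = 220.0 kN/m
Resisting = 243.6 + 583.3·tan26.4° = 243.6 + 289.5 = 533.2 kN/m
FS = 533.2 / 220.0 = 2.424

FS = 2.42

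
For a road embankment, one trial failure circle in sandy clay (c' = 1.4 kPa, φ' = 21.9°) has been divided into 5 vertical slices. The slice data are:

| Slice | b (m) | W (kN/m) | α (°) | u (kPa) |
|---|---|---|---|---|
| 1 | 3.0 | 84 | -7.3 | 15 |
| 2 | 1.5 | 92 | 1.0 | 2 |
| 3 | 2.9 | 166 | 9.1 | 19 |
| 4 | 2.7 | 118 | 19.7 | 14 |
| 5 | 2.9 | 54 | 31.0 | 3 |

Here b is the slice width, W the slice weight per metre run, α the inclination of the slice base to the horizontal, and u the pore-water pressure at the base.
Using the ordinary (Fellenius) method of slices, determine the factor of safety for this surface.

FS = 1.85

Ordinary method of slices: FS = Σ[c'·Δl_i + (W_i cosα_i − u_i·Δl_i)·tanφ'] / Σ W_i sinα_i, with Δl_i = b_i / cosα_i.
Slice 1: Δl = 3.0/cos(-7.3°) = 3.025 m; N'_1 = 84·cos(-7.3°) − 15·3.025 = 38.0; c'Δl = 4.23; W sinα = -10.7
Slice 2: Δl = 1.5/cos1.0° = 1.500 m; N'_2 = 92·cos1.0° − 2·1.500 = 89.0; c'Δl = 2.10; W sinα = 1.6
Slice 3: Δl = 2.9/cos9.1° = 2.937 m; N'_3 = 166·cos9.1° − 19·2.937 = 108.1; c'Δl = 4.11; W sinα = 26.3
Slice 4: Δl = 2.7/cos19.7° = 2.868 m; N'_4 = 118·cos19.7° − 14·2.868 = 70.9; c'Δl = 4.01; W sinα = 39.8
Slice 5: Δl = 2.9/cos31.0° = 3.383 m; N'_5 = 54·cos31.0° − 3·3.383 = 36.1; c'Δl = 4.74; W sinα = 27.8
Σc'Δl = 19.2 kN/m; ΣN' = 342.1 kN/m; ΣW sinα = 84.8 kN/m
Resisting = 19.2 + 342.1·tan21.9° = 19.2 + 137.5 = 156.7 kN/m
FS = 156.7 / 84.8 = 1.849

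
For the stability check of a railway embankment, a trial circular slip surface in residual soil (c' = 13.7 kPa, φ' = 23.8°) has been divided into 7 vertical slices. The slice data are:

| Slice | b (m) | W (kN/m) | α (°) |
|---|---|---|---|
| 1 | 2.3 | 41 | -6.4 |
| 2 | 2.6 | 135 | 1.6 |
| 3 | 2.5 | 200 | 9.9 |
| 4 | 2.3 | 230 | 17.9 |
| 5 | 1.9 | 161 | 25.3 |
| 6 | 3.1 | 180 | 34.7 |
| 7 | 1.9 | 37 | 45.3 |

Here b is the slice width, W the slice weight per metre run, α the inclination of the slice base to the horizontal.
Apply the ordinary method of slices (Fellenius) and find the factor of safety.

FS = 2.17

Ordinary method of slices: FS = Σ[c'·Δl_i + (W_i cosα_i)·tanφ'] / Σ W_i sinα_i, with Δl_i = b_i / cosα_i.
Slice 1: Δl = 2.3/cos(-6.4°) = 2.314 m; N'_1 = 41·cos(-6.4°) = 40.7; c'Δl = 31.71; W sinα = -4.6
Slice 2: Δl = 2.6/cos1.6° = 2.601 m; N'_2 = 135·cos1.6° = 134.9; c'Δl = 35.63; W sinα = 3.8
Slice 3: Δl = 2.5/cos9.9° = 2.538 m; N'_3 = 200·cos9.9° = 197.0; c'Δl = 34.77; W sinα = 34.4
Slice 4: Δl = 2.3/cos17.9° = 2.417 m; N'_4 = 230·cos17.9° = 218.9; c'Δl = 33.11; W sinα = 70.7
Slice 5: Δl = 1.9/cos25.3° = 2.102 m; N'_5 = 161·cos25.3° = 145.6; c'Δl = 28.79; W sinα = 68.8
Slice 6: Δl = 3.1/cos34.7° = 3.771 m; N'_6 = 180·cos34.7° = 148.0; c'Δl = 51.66; W sinα = 102.5
Slice 7: Δl = 1.9/cos45.3° = 2.701 m; N'_7 = 37·cos45.3° = 26.0; c'Δl = 37.01; W sinα = 26.3
Σc'Δl = 252.7 kN/m; ΣN' = 911.1 kN/m; ΣW sinα = 301.9 kN/m
Resisting = 252.7 + 911.1·tan23.8° = 252.7 + 401.9 = 654.5 kN/m
FS = 654.5 / 301.9 = 2.168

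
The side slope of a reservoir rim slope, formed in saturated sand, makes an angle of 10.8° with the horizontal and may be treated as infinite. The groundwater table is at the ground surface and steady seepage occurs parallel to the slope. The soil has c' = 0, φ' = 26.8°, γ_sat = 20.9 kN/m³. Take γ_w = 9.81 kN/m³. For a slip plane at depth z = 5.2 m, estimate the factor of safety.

FS = 1.41

With seepage parallel to the slope and the water table at the surface, the effective normal stress on the slip plane uses the buoyant unit weight γ' = γ_sat − γ_w while the driving shear stress uses γ_sat:
FS = [c' + γ' z cos²β tanφ'] / [γ_sat z sinβ cosβ]
(For c' = 0 this reduces to FS = (γ'/γ_sat)·tanφ'/tanβ.)
γ' = 20.9 − 9.81 = 11.09 kN/m³
Numerator = 0.0 + 11.09·5.2·cos²10.8°·tan26.8° = 0.0 + 11.09·5.2·0.9649·0.5051 = 28.107 kPa
Denominator = 20.9·5.2·sin10.8°·cos10.8° = 20.9·5.2·0.1874·0.9823 = 20.004 kPa
FS = 28.107 / 20.004 = 1.405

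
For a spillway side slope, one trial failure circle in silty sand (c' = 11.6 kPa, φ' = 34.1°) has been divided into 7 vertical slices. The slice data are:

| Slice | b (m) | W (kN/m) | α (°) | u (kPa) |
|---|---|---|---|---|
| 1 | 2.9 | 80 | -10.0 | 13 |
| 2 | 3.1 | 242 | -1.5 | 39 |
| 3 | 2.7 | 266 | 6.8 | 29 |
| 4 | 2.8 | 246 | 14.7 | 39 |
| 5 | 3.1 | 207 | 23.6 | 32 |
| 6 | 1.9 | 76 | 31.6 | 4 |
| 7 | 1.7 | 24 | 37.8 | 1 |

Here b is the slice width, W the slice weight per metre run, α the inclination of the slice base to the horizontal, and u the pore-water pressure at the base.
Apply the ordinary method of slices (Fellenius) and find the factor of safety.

Ordinary method of slices: FS = Σ[c'·Δl_i + (W_i cosα_i − u_i·Δl_i)·tanφ'] / Σ W_i sinα_i, with Δl_i = b_i / cosα_i.
Slice 1: Δl = 2.9/cos(-10.0°) = 2.945 m; N'_1 = 80·cos(-10.0°) − 13·2.945 = 40.5; c'Δl = 34.16; W sinα = -13.9
Slice 2: Δl = 3.1/cos(-1.5°) = 3.101 m; N'_2 = 242·cos(-1.5°) − 39·3.101 = 121.0; c'Δl = 35.97; W sinα = -6.3
Slice 3: Δl = 2.7/cos6.8° = 2.719 m; N'_3 = 266·cos6.8° − 29·2.719 = 185.3; c'Δl = 31.54; W sinα = 31.5
Slice 4: Δl = 2.8/cos14.7° = 2.895 m; N'_4 = 246·cos14.7° − 39·2.895 = 125.1; c'Δl = 33.58; W sinα = 62.4
Slice 5: Δl = 3.1/cos23.6° = 3.383 m; N'_5 = 207·cos23.6° − 32·3.383 = 81.4; c'Δl = 39.24; W sinα = 82.9
Slice 6: Δl = 1.9/cos31.6° = 2.231 m; N'_6 = 76·cos31.6° − 4·2.231 = 55.8; c'Δl = 25.88; W sinα = 39.8
Slice 7: Δl = 1.7/cos37.8° = 2.151 m; N'_7 = 24·cos37.8° − 1·2.151 = 16.8; c'Δl = 24.96; W sinα = 14.7
Σc'Δl = 225.3 kN/m; ΣN' = 625.9 kN/m; ΣW sinα = 211.1 kN/m
Resisting = 225.3 + 625.9·tan34.1° = 225.3 + 423.7 = 649.1 kN/m
FS = 649.1 / 211.1 = 3.075

FS = 3.07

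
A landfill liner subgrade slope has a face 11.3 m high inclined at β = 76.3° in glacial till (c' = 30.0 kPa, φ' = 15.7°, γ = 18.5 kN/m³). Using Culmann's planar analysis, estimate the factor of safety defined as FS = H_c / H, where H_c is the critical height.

H_c = (4c'/γ) · sinβ cosφ' / [1 − cos(β − φ')]
    = (4·30.0/18.5) · sin76.3°·cos15.7° / [1 − cos60.6°]
    = 6.486 · 0.9353 / 0.5091 = 11.92 m
FS = H_c / H = 11.92 / 11.3 = 1.055

FS = 1.05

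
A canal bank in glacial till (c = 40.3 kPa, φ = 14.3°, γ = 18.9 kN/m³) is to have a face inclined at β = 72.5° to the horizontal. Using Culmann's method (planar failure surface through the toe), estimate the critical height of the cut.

H_c = 16.66 m

Culmann's analysis gives the critical failure plane at α_cr = (β + φ)/2 = (72.5 + 14.3)/2 = 43.4°, and the critical height
H_c = (4c/γ) · sinβ cosφ / [1 − cos(β − φ)]
    = (4·40.3/18.9) · sin72.5°·cos14.3° / [1 − cos(58.2°)]
    = 8.529 · 0.9537·0.9690 / [1 − 0.5270]
    = 8.529 · 0.9242 / 0.4730
    = 16.66 m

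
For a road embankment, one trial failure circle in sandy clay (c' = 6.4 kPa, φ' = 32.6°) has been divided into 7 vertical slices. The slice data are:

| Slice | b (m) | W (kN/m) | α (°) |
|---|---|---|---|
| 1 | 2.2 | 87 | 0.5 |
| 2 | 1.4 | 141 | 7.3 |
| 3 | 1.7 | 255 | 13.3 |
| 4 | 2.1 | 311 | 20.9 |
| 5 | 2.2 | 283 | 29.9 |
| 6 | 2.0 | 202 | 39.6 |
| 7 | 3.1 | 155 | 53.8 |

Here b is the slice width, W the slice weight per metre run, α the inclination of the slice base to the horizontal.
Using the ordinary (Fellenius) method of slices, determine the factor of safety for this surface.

Ordinary method of slices: FS = Σ[c'·Δl_i + (W_i cosα_i)·tanφ'] / Σ W_i sinα_i, with Δl_i = b_i / cosα_i.
Slice 1: Δl = 2.2/cos0.5° = 2.200 m; N'_1 = 87·cos0.5° = 87.0; c'Δl = 14.08; W sinα = 0.8
Slice 2: Δl = 1.4/cos7.3° = 1.411 m; N'_2 = 141·cos7.3° = 139.9; c'Δl = 9.03; W sinα = 17.9
Slice 3: Δl = 1.7/cos13.3° = 1.747 m; N'_3 = 255·cos13.3° = 248.2; c'Δl = 11.18; W sinα = 58.7
Slice 4: Δl = 2.1/cos20.9° = 2.248 m; N'_4 = 311·cos20.9° = 290.5; c'Δl = 14.39; W sinα = 110.9
Slice 5: Δl = 2.2/cos29.9° = 2.538 m; N'_5 = 283·cos29.9° = 245.3; c'Δl = 16.24; W sinα = 141.1
Slice 6: Δl = 2.0/cos39.6° = 2.596 m; N'_6 = 202·cos39.6° = 155.6; c'Δl = 16.61; W sinα = 128.8
Slice 7: Δl = 3.1/cos53.8° = 5.249 m; N'_7 = 155·cos53.8° = 91.5; c'Δl = 33.59; W sinα = 125.1
Σc'Δl = 115.1 kN/m; ΣN' = 1258.1 kN/m; ΣW sinα = 583.2 kN/m
Resisting = 115.1 + 1258.1·tan32.6° = 115.1 + 804.6 = 919.7 kN/m
FS = 919.7 / 583.2 = 1.577

FS = 1.58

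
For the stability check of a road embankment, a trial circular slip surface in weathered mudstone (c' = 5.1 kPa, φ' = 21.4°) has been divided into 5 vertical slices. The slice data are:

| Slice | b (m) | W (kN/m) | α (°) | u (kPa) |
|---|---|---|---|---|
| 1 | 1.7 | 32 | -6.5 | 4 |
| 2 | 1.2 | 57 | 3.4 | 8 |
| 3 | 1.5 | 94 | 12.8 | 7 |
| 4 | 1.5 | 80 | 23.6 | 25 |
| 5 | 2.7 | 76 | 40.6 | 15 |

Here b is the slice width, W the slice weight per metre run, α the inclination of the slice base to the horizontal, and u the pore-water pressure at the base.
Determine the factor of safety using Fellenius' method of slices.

Ordinary method of slices: FS = Σ[c'·Δl_i + (W_i cosα_i − u_i·Δl_i)·tanφ'] / Σ W_i sinα_i, with Δl_i = b_i / cosα_i.
Slice 1: Δl = 1.7/cos(-6.5°) = 1.711 m; N'_1 = 32·cos(-6.5°) − 4·1.711 = 25.0; c'Δl = 8.73; W sinα = -3.6
Slice 2: Δl = 1.2/cos3.4° = 1.202 m; N'_2 = 57·cos3.4° − 8·1.202 = 47.3; c'Δl = 6.13; W sinα = 3.4
Slice 3: Δl = 1.5/cos12.8° = 1.538 m; N'_3 = 94·cos12.8° − 7·1.538 = 80.9; c'Δl = 7.84; W sinα = 20.8
Slice 4: Δl = 1.5/cos23.6° = 1.637 m; N'_4 = 80·cos23.6° − 25·1.637 = 32.4; c'Δl = 8.35; W sinα = 32.0
Slice 5: Δl = 2.7/cos40.6° = 3.556 m; N'_5 = 76·cos40.6° − 15·3.556 = 4.4; c'Δl = 18.14; W sinα = 49.5
Σc'Δl = 49.2 kN/m; ΣN' = 189.9 kN/m; ΣW sinα = 102.1 kN/m
Resisting = 49.2 + 189.9·tan21.4° = 49.2 + 74.4 = 123.6 kN/m
FS = 123.6 / 102.1 = 1.211

FS = 1.21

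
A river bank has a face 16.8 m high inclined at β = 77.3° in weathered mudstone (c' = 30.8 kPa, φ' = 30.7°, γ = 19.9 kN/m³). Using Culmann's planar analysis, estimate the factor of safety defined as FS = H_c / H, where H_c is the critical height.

FS = 0.99

H_c = (4c'/γ) · sinβ cosφ' / [1 − cos(β − φ')]
    = (4·30.8/19.9) · sin77.3°·cos30.7° / [1 − cos46.6°]
    = 6.191 · 0.8388 / 0.3129 = 16.60 m
FS = H_c / H = 16.60 / 16.8 = 0.988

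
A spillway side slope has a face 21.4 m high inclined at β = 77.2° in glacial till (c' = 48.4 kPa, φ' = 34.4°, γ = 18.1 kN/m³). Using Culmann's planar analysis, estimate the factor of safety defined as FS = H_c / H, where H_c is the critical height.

H_c = (4c'/γ) · sinβ cosφ' / [1 − cos(β − φ')]
    = (4·48.4/18.1) · sin77.2°·cos34.4° / [1 − cos42.8°]
    = 10.696 · 0.8046 / 0.2663 = 32.32 m
FS = H_c / H = 32.32 / 21.4 = 1.510

FS = 1.51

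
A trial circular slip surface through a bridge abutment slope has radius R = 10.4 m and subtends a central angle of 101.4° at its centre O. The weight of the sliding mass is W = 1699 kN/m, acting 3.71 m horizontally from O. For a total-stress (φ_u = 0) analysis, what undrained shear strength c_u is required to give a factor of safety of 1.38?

c_u = 45.4 kPa

FS = c_u·L_a·R / (W·d), so c_u = FS·W·d / (L_a·R).
Arc length L_a = R·θ = 10.4·(101.4°·π/180) = 10.4·1.7698 = 18.41 m
c_u = 1.38·1699·3.71 / (18.41·10.4) = 8698.5 / 191.42 = 45.44 kPa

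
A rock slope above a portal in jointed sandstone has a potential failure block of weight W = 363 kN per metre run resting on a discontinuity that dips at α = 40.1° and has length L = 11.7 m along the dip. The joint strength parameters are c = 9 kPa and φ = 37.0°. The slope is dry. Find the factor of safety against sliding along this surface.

FS = 1.35

Resolving the block weight along and normal to the plane and applying the Mohr–Coulomb strength on the joint:
N' = W cosα = 363·cos40.1° = 277.7 kN/m
Driving force T = W sinα = 363·sin40.1° = 233.8 kN/m
Resisting force R = c·L + N'·tanφ = 9·11.7 + 277.7·tan37.0° = 105.3 + 209.2 = 314.5 kN/m
FS = R / T = 314.5 / 233.8 = 1.345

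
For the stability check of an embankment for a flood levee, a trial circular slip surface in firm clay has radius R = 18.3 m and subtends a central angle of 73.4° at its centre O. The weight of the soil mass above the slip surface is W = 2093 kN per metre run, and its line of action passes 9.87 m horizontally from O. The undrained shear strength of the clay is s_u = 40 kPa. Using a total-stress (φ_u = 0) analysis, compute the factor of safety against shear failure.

Taking moments about the centre O, the resisting moment is provided by the undrained shear strength acting along the arc:
Arc length L_a = R·θ = 18.3·(73.4°·π/180) = 18.3·1.2811 = 23.44 m
M_R = s_u·L_a·R = 40·23.44·18.3 = 17160.7 kN·m/m
M_D = W·d = 2093·9.87 = 20657.9 kN·m/m
FS = M_R / M_D = 17160.7 / 20657.9 = 0.831

FS = 0.83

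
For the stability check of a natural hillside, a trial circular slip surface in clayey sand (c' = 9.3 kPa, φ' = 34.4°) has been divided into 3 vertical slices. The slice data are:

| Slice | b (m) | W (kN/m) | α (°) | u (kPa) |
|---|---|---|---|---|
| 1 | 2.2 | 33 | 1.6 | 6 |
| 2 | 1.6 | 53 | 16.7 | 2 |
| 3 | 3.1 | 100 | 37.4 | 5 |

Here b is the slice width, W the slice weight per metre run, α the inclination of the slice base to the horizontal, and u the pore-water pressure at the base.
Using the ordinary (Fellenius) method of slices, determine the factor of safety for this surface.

Ordinary method of slices: FS = Σ[c'·Δl_i + (W_i cosα_i − u_i·Δl_i)·tanφ'] / Σ W_i sinα_i, with Δl_i = b_i / cosα_i.
Slice 1: Δl = 2.2/cos1.6° = 2.201 m; N'_1 = 33·cos1.6° − 6·2.201 = 19.8; c'Δl = 20.47; W sinα = 0.9
Slice 2: Δl = 1.6/cos16.7° = 1.670 m; N'_2 = 53·cos16.7° − 2·1.670 = 47.4; c'Δl = 15.54; W sinα = 15.2
Slice 3: Δl = 3.1/cos37.4° = 3.902 m; N'_3 = 100·cos37.4° − 5·3.902 = 59.9; c'Δl = 36.29; W sinα = 60.7
Σc'Δl = 72.3 kN/m; ΣN' = 127.1 kN/m; ΣW sinα = 76.9 kN/m
Resisting = 72.3 + 127.1·tan34.4° = 72.3 + 87.1 = 159.3 kN/m
FS = 159.3 / 76.9 = 2.072

FS = 2.07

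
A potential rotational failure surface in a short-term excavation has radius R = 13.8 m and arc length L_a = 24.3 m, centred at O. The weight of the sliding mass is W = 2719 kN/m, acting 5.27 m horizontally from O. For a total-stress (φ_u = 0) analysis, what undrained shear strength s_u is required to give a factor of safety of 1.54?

FS = s_u·L_a·R / (W·d), so s_u = FS·W·d / (L_a·R).
s_u = 1.54·2719·5.27 / (24.30·13.8) = 22066.9 / 335.34 = 65.80 kPa

s_u = 65.8 kPa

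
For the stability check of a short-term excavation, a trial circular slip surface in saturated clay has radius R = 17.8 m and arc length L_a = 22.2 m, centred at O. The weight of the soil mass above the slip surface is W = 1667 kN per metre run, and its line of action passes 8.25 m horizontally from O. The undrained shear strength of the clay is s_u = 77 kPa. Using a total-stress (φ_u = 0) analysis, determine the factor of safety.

Taking moments about the centre O, the resisting moment is provided by the undrained shear strength acting along the arc:
M_R = s_u·L_a·R = 77·22.20·17.8 = 30427.3 kN·m/m
M_D = W·d = 1667·8.25 = 13752.8 kN·m/m
FS = M_R / M_D = 30427.3 / 13752.8 = 2.212

FS = 2.21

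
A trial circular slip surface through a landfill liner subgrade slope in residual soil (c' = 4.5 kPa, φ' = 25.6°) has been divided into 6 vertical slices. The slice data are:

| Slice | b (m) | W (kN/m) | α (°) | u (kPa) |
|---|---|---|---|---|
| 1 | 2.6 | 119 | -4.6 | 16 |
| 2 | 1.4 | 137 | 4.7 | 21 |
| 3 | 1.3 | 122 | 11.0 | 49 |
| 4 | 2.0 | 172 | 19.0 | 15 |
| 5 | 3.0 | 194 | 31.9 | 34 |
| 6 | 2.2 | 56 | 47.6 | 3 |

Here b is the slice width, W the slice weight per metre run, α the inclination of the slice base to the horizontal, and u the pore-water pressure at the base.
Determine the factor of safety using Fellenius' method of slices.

Ordinary method of slices: FS = Σ[c'·Δl_i + (W_i cosα_i − u_i·Δl_i)·tanφ'] / Σ W_i sinα_i, with Δl_i = b_i / cosα_i.
Slice 1: Δl = 2.6/cos(-4.6°) = 2.608 m; N'_1 = 119·cos(-4.6°) − 16·2.608 = 76.9; c'Δl = 11.74; W sinα = -9.5
Slice 2: Δl = 1.4/cos4.7° = 1.405 m; N'_2 = 137·cos4.7° − 21·1.405 = 107.0; c'Δl = 6.32; W sinα = 11.2
Slice 3: Δl = 1.3/cos11.0° = 1.324 m; N'_3 = 122·cos11.0° − 49·1.324 = 54.9; c'Δl = 5.96; W sinα = 23.3
Slice 4: Δl = 2.0/cos19.0° = 2.115 m; N'_4 = 172·cos19.0° − 15·2.115 = 130.9; c'Δl = 9.52; W sinα = 56.0
Slice 5: Δl = 3.0/cos31.9° = 3.534 m; N'_5 = 194·cos31.9° − 34·3.534 = 44.6; c'Δl = 15.90; W sinα = 102.5
Slice 6: Δl = 2.2/cos47.6° = 3.263 m; N'_6 = 56·cos47.6° − 3·3.263 = 28.0; c'Δl = 14.68; W sinα = 41.4
Σc'Δl = 64.1 kN/m; ΣN' = 442.2 kN/m; ΣW sinα = 224.8 kN/m
Resisting = 64.1 + 442.2·tan25.6° = 64.1 + 211.9 = 276.0 kN/m
FS = 276.0 / 224.8 = 1.228

FS = 1.23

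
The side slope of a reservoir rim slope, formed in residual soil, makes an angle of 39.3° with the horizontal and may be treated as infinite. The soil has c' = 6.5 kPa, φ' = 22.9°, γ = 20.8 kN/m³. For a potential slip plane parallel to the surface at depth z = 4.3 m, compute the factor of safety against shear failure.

FS = 0.66

For an infinite slope with a slip plane parallel to the surface (no pore pressure): FS = [c' + γz cos²β tanφ'] / [γz sinβ cosβ].
γz = 20.8·4.3 = 89.44 kN/m²
Numerator = 6.5 + 89.44·cos²39.3°·tan22.9° = 6.5 + 89.44·0.5988·0.4224 = 29.124 kPa
Denominator = 89.44·sin39.3°·cos39.3° = 89.44·0.6334·0.7738 = 43.838 kPa
FS = 29.124 / 43.838 = 0.664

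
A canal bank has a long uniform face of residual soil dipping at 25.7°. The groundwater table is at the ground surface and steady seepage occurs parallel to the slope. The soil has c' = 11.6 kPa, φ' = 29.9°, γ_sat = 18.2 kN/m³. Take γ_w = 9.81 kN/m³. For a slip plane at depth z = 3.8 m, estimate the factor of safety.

With seepage parallel to the slope and the water table at the surface, the effective normal stress on the slip plane uses the buoyant unit weight γ' = γ_sat − γ_w while the driving shear stress uses γ_sat:
FS = [c' + γ' z cos²β tanφ'] / [γ_sat z sinβ cosβ]
γ' = 18.2 − 9.81 = 8.39 kN/m³
Numerator = 11.6 + 8.39·3.8·cos²25.7°·tan29.9° = 11.6 + 8.39·3.8·0.8119·0.5750 = 26.485 kPa
Denominator = 18.2·3.8·sin25.7°·cos25.7° = 18.2·3.8·0.4337·0.9011 = 27.025 kPa
FS = 26.485 / 27.025 = 0.980

FS = 0.98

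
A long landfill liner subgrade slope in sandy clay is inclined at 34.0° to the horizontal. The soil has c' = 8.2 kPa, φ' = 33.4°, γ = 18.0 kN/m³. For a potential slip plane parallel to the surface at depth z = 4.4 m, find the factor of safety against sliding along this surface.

FS = 1.20

For an infinite slope with a slip plane parallel to the surface (no pore pressure): FS = [c' + γz cos²β tanφ'] / [γz sinβ cosβ].
γz = 18.0·4.4 = 79.20 kN/m²
Numerator = 8.2 + 79.20·cos²34.0°·tan33.4° = 8.2 + 79.20·0.6873·0.6594 = 44.093 kPa
Denominator = 79.20·sin34.0°·cos34.0° = 79.20·0.5592·0.8290 = 36.716 kPa
FS = 44.093 / 36.716 = 1.201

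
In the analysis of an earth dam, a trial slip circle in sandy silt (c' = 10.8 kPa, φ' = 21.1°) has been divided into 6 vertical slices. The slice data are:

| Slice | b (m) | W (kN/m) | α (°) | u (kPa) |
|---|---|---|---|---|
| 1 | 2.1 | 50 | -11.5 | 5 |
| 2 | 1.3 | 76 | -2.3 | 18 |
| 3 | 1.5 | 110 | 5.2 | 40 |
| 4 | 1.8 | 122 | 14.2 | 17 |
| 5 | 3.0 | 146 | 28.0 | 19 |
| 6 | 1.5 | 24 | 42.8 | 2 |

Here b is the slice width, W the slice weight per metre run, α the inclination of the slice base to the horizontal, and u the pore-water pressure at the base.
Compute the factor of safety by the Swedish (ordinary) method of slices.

FS = 2.24

Ordinary method of slices: FS = Σ[c'·Δl_i + (W_i cosα_i − u_i·Δl_i)·tanφ'] / Σ W_i sinα_i, with Δl_i = b_i / cosα_i.
Slice 1: Δl = 2.1/cos(-11.5°) = 2.143 m; N'_1 = 50·cos(-11.5°) − 5·2.143 = 38.3; c'Δl = 23.14; W sinα = -10.0
Slice 2: Δl = 1.3/cos(-2.3°) = 1.301 m; N'_2 = 76·cos(-2.3°) − 18·1.301 = 52.5; c'Δl = 14.05; W sinα = -3.1
Slice 3: Δl = 1.5/cos5.2° = 1.506 m; N'_3 = 110·cos5.2° − 40·1.506 = 49.3; c'Δl = 16.27; W sinα = 10.0
Slice 4: Δl = 1.8/cos14.2° = 1.857 m; N'_4 = 122·cos14.2° − 17·1.857 = 86.7; c'Δl = 20.05; W sinα = 29.9
Slice 5: Δl = 3.0/cos28.0° = 3.398 m; N'_5 = 146·cos28.0° − 19·3.398 = 64.4; c'Δl = 36.70; W sinα = 68.5
Slice 6: Δl = 1.5/cos42.8° = 2.044 m; N'_6 = 24·cos42.8° − 2·2.044 = 13.5; c'Δl = 22.08; W sinα = 16.3
Σc'Δl = 132.3 kN/m; ΣN' = 304.7 kN/m; ΣW sinα = 111.7 kN/m
Resisting = 132.3 + 304.7·tan21.1° = 132.3 + 117.6 = 249.9 kN/m
FS = 249.9 / 111.7 = 2.236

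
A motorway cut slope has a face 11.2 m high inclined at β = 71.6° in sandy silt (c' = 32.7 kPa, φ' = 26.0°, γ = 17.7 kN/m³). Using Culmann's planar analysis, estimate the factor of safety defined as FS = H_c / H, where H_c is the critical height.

FS = 1.87

H_c = (4c'/γ) · sinβ cosφ' / [1 − cos(β − φ')]
    = (4·32.7/17.7) · sin71.6°·cos26.0° / [1 − cos45.6°]
    = 7.390 · 0.8528 / 0.3003 = 20.98 m
FS = H_c / H = 20.98 / 11.2 = 1.874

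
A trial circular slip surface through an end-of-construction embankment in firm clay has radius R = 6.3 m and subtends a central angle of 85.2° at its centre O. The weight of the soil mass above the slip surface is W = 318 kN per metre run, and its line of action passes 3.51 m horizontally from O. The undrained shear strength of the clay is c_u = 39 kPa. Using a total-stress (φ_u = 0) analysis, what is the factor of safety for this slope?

FS = 2.06

Taking moments about the centre O, the resisting moment is provided by the undrained shear strength acting along the arc:
Arc length L_a = R·θ = 6.3·(85.2°·π/180) = 6.3·1.4870 = 9.37 m
M_R = c_u·L_a·R = 39·9.37·6.3 = 2301.8 kN·m/m
M_D = W·d = 318·3.51 = 1116.2 kN·m/m
FS = M_R / M_D = 2301.8 / 1116.2 = 2.062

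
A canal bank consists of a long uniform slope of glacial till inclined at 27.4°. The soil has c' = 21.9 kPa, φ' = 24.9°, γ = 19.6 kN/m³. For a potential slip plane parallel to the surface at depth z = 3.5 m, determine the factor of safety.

For an infinite slope with a slip plane parallel to the surface (no pore pressure): FS = [c' + γz cos²β tanφ'] / [γz sinβ cosβ].
γz = 19.6·3.5 = 68.60 kN/m²
Numerator = 21.9 + 68.60·cos²27.4°·tan24.9° = 21.9 + 68.60·0.7882·0.4642 = 46.999 kPa
Denominator = 68.60·sin27.4°·cos27.4° = 68.60·0.4602·0.8878 = 28.028 kPa
FS = 46.999 / 28.028 = 1.677

FS = 1.68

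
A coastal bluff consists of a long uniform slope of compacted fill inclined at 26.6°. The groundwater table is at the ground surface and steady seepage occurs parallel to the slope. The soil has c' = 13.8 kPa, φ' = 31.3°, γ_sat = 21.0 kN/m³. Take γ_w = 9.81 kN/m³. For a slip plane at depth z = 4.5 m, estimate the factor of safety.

With seepage parallel to the slope and the water table at the surface, the effective normal stress on the slip plane uses the buoyant unit weight γ' = γ_sat − γ_w while the driving shear stress uses γ_sat:
FS = [c' + γ' z cos²β tanφ'] / [γ_sat z sinβ cosβ]
γ' = 21.0 − 9.81 = 11.19 kN/m³
Numerator = 13.8 + 11.19·4.5·cos²26.6°·tan31.3° = 13.8 + 11.19·4.5·0.7995·0.6080 = 38.278 kPa
Denominator = 21.0·4.5·sin26.6°·cos26.6° = 21.0·4.5·0.4478·0.8942 = 37.835 kPa
FS = 38.278 / 37.835 = 1.012

FS = 1.01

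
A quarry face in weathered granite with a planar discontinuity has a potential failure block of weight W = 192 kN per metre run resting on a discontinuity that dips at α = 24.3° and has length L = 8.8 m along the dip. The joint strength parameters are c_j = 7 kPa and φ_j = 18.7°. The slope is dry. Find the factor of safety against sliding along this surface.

FS = 1.53

Resolving the block weight along and normal to the plane and applying the Mohr–Coulomb strength on the joint:
N' = W cosα = 192·cos24.3° = 175.0 kN/m
Driving force T = W sinα = 192·sin24.3° = 79.0 kN/m
Resisting force R = c_j·L + N'·tanφ_j = 7·8.8 + 175.0·tan18.7° = 61.6 + 59.2 = 120.8 kN/m
FS = R / T = 120.8 / 79.0 = 1.529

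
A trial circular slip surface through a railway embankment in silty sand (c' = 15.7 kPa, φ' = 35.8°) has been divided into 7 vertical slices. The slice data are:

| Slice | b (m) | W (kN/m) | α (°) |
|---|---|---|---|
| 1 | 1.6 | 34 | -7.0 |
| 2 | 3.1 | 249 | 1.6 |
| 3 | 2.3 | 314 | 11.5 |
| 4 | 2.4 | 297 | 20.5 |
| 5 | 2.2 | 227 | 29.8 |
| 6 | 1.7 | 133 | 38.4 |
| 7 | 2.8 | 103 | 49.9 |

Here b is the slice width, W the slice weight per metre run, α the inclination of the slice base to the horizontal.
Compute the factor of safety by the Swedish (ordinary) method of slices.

FS = 2.67

Ordinary method of slices: FS = Σ[c'·Δl_i + (W_i cosα_i)·tanφ'] / Σ W_i sinα_i, with Δl_i = b_i / cosα_i.
Slice 1: Δl = 1.6/cos(-7.0°) = 1.612 m; N'_1 = 34·cos(-7.0°) = 33.7; c'Δl = 25.31; W sinα = -4.1
Slice 2: Δl = 3.1/cos1.6° = 3.101 m; N'_2 = 249·cos1.6° = 248.9; c'Δl = 48.69; W sinα = 7.0
Slice 3: Δl = 2.3/cos11.5° = 2.347 m; N'_3 = 314·cos11.5° = 307.7; c'Δl = 36.85; W sinα = 62.6
Slice 4: Δl = 2.4/cos20.5° = 2.562 m; N'_4 = 297·cos20.5° = 278.2; c'Δl = 40.23; W sinα = 104.0
Slice 5: Δl = 2.2/cos29.8° = 2.535 m; N'_5 = 227·cos29.8° = 197.0; c'Δl = 39.80; W sinα = 112.8
Slice 6: Δl = 1.7/cos38.4° = 2.169 m; N'_6 = 133·cos38.4° = 104.2; c'Δl = 34.06; W sinα = 82.6
Slice 7: Δl = 2.8/cos49.9° = 4.347 m; N'_7 = 103·cos49.9° = 66.3; c'Δl = 68.25; W sinα = 78.8
Σc'Δl = 293.2 kN/m; ΣN' = 1236.1 kN/m; ΣW sinα = 443.6 kN/m
Resisting = 293.2 + 1236.1·tan35.8° = 293.2 + 891.5 = 1184.7 kN/m
FS = 1184.7 / 443.6 = 2.670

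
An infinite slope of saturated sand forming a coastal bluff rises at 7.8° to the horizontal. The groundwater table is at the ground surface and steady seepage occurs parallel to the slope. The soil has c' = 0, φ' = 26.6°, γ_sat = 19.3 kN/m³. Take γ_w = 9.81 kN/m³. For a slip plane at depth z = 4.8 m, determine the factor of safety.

FS = 1.80

With seepage parallel to the slope and the water table at the surface, the effective normal stress on the slip plane uses the buoyant unit weight γ' = γ_sat − γ_w while the driving shear stress uses γ_sat:
FS = [c' + γ' z cos²β tanφ'] / [γ_sat z sinβ cosβ]
(For c' = 0 this reduces to FS = (γ'/γ_sat)·tanφ'/tanβ.)
γ' = 19.3 − 9.81 = 9.49 kN/m³
Numerator = 0.0 + 9.49·4.8·cos²7.8°·tan26.6° = 0.0 + 9.49·4.8·0.9816·0.5008 = 22.391 kPa
Denominator = 19.3·4.8·sin7.8°·cos7.8° = 19.3·4.8·0.1357·0.9907 = 12.456 kPa
FS = 22.391 / 12.456 = 1.798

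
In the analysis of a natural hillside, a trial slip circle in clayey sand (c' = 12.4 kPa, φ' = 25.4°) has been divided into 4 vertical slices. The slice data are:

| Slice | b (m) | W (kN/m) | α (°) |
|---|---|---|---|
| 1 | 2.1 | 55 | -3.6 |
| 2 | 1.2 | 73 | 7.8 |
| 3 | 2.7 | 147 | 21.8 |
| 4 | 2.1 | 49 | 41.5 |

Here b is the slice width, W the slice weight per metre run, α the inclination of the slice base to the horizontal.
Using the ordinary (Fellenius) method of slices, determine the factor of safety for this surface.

FS = 2.72

Ordinary method of slices: FS = Σ[c'·Δl_i + (W_i cosα_i)·tanφ'] / Σ W_i sinα_i, with Δl_i = b_i / cosα_i.
Slice 1: Δl = 2.1/cos(-3.6°) = 2.104 m; N'_1 = 55·cos(-3.6°) = 54.9; c'Δl = 26.09; W sinα = -3.5
Slice 2: Δl = 1.2/cos7.8° = 1.211 m; N'_2 = 73·cos7.8° = 72.3; c'Δl = 15.02; W sinα = 9.9
Slice 3: Δl = 2.7/cos21.8° = 2.908 m; N'_3 = 147·cos21.8° = 136.5; c'Δl = 36.06; W sinα = 54.6
Slice 4: Δl = 2.1/cos41.5° = 2.804 m; N'_4 = 49·cos41.5° = 36.7; c'Δl = 34.77; W sinα = 32.5
Σc'Δl = 111.9 kN/m; ΣN' = 300.4 kN/m; ΣW sinα = 93.5 kN/m
Resisting = 111.9 + 300.4·tan25.4° = 111.9 + 142.6 = 254.6 kN/m
FS = 254.6 / 93.5 = 2.722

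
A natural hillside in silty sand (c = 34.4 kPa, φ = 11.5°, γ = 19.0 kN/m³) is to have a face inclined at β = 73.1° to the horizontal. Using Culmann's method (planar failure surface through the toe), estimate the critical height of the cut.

Culmann's analysis gives the critical failure plane at α_cr = (β + φ)/2 = (73.1 + 11.5)/2 = 42.3°, and the critical height
H_c = (4c/γ) · sinβ cosφ / [1 − cos(β − φ)]
    = (4·34.4/19.0) · sin73.1°·cos11.5° / [1 − cos(61.6°)]
    = 7.242 · 0.9568·0.9799 / [1 − 0.4756]
    = 7.242 · 0.9376 / 0.5244
    = 12.95 m

H_c = 12.95 m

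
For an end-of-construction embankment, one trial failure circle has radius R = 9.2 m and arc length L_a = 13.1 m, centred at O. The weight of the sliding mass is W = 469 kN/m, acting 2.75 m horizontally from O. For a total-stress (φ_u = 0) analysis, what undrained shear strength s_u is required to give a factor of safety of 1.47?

FS = s_u·L_a·R / (W·d), so s_u = FS·W·d / (L_a·R).
s_u = 1.47·469·2.75 / (13.10·9.2) = 1895.9 / 120.52 = 15.73 kPa

s_u = 15.7 kPa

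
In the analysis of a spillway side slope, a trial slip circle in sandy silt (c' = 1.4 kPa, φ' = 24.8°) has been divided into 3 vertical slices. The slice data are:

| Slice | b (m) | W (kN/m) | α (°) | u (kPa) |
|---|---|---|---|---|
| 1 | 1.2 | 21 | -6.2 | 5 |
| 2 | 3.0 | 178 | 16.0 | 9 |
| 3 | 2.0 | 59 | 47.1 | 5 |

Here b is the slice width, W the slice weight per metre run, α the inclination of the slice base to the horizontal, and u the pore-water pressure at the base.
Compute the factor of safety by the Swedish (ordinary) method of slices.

Ordinary method of slices: FS = Σ[c'·Δl_i + (W_i cosα_i − u_i·Δl_i)·tanφ'] / Σ W_i sinα_i, with Δl_i = b_i / cosα_i.
Slice 1: Δl = 1.2/cos(-6.2°) = 1.207 m; N'_1 = 21·cos(-6.2°) − 5·1.207 = 14.8; c'Δl = 1.69; W sinα = -2.3
Slice 2: Δl = 3.0/cos16.0° = 3.121 m; N'_2 = 178·cos16.0° − 9·3.121 = 143.0; c'Δl = 4.37; W sinα = 49.1
Slice 3: Δl = 2.0/cos47.1° = 2.938 m; N'_3 = 59·cos47.1° − 5·2.938 = 25.5; c'Δl = 4.11; W sinα = 43.2
Σc'Δl = 10.2 kN/m; ΣN' = 183.3 kN/m; ΣW sinα = 90.0 kN/m
Resisting = 10.2 + 183.3·tan24.8° = 10.2 + 84.7 = 94.9 kN/m
FS = 94.9 / 90.0 = 1.054

FS = 1.05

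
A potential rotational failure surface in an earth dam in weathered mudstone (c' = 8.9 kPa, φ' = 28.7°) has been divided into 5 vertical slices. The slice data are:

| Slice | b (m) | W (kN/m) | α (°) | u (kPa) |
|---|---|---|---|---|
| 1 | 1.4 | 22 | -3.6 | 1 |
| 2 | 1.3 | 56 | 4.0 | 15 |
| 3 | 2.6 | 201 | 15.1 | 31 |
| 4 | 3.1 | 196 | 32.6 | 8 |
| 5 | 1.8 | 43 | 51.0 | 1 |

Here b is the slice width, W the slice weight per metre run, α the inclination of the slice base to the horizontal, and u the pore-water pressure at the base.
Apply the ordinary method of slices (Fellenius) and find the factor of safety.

Ordinary method of slices: FS = Σ[c'·Δl_i + (W_i cosα_i − u_i·Δl_i)·tanφ'] / Σ W_i sinα_i, with Δl_i = b_i / cosα_i.
Slice 1: Δl = 1.4/cos(-3.6°) = 1.403 m; N'_1 = 22·cos(-3.6°) − 1·1.403 = 20.6; c'Δl = 12.48; W sinα = -1.4
Slice 2: Δl = 1.3/cos4.0° = 1.303 m; N'_2 = 56·cos4.0° − 15·1.303 = 36.3; c'Δl = 11.60; W sinα = 3.9
Slice 3: Δl = 2.6/cos15.1° = 2.693 m; N'_3 = 201·cos15.1° − 31·2.693 = 110.6; c'Δl = 23.97; W sinα = 52.4
Slice 4: Δl = 3.1/cos32.6° = 3.680 m; N'_4 = 196·cos32.6° − 8·3.680 = 135.7; c'Δl = 32.75; W sinα = 105.6
Slice 5: Δl = 1.8/cos51.0° = 2.860 m; N'_5 = 43·cos51.0° − 1·2.860 = 24.2; c'Δl = 25.46; W sinα = 33.4
Σc'Δl = 106.3 kN/m; ΣN' = 327.3 kN/m; ΣW sinα = 193.9 kN/m
Resisting = 106.3 + 327.3·tan28.7° = 106.3 + 179.2 = 285.5 kN/m
FS = 285.5 / 193.9 = 1.472

FS = 1.47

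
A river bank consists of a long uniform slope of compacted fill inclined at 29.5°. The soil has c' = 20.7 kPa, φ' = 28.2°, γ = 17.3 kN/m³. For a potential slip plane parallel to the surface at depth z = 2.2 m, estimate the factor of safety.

For an infinite slope with a slip plane parallel to the surface (no pore pressure): FS = [c' + γz cos²β tanφ'] / [γz sinβ cosβ].
γz = 17.3·2.2 = 38.06 kN/m²
Numerator = 20.7 + 38.06·cos²29.5°·tan28.2° = 20.7 + 38.06·0.7575·0.5362 = 36.159 kPa
Denominator = 38.06·sin29.5°·cos29.5° = 38.06·0.4924·0.8704 = 16.312 kPa
FS = 36.159 / 16.312 = 2.217

FS = 2.22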